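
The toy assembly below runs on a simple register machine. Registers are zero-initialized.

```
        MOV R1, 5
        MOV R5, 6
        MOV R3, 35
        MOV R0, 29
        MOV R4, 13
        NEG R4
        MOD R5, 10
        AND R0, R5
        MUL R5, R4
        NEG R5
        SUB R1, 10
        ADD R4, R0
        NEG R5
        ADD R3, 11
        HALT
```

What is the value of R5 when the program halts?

after MOV R1, 5: R1=5
after MOV R5, 6: R5=6
after MOV R3, 35: R3=35
after MOV R0, 29: R0=29
after MOV R4, 13: R4=13
after NEG R4: R4=-(13)=-13
after MOD R5, 10: R5=6%10=6
after AND R0, R5: R0=29&6=4
after MUL R5, R4: R5=6*(-13)=-78
after NEG R5: R5=-(-78)=78
after SUB R1, 10: R1=5-10=-5
after ADD R4, R0: R4=(-13)+4=-9
after NEG R5: R5=-(78)=-78
after ADD R3, 11: R3=35+11=46
halt.

-78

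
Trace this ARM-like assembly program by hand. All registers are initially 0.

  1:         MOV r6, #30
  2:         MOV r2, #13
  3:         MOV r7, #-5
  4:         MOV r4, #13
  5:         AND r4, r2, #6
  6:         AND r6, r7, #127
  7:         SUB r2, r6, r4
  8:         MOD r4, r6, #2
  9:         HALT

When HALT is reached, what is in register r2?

119

MOV r6, #30 → r6=30
MOV r2, #13 → r2=13
MOV r7, #-5 → r7=-5
MOV r4, #13 → r4=13
AND r4, r2, #6 → r4=13&6=4
AND r6, r7, #127 → r6=(-5)&127=123
SUB r2, r6, r4 → r2=123-4=119
MOD r4, r6, #2 → r4=123%2=1
halt.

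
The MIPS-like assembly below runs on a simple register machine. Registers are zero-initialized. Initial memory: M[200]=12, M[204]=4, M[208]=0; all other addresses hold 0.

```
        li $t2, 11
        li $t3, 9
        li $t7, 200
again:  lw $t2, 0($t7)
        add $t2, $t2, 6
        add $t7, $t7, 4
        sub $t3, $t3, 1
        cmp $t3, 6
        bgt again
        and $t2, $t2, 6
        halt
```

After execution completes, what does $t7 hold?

after li $t2, 11: $t2=11
after li $t3, 9: $t3=9
after li $t7, 200: $t7=200
after lw $t2, 0($t7): $t2=M[200]=12
after add $t2, $t2, 6: $t2=12+6=18
after add $t7, $t7, 4: $t7=200+4=204
after sub $t3, $t3, 1: $t3=9-1=8
cmp $t3, 6  (cmp 8,6)
bgt again: taken
after lw $t2, 0($t7): $t2=M[204]=4
after add $t2, $t2, 6: $t2=4+6=10
after add $t7, $t7, 4: $t7=204+4=208
after sub $t3, $t3, 1: $t3=8-1=7
cmp $t3, 6  (cmp 7,6)
bgt again: taken
after lw $t2, 0($t7): $t2=M[208]=0
after add $t2, $t2, 6: $t2=0+6=6
after add $t7, $t7, 4: $t7=208+4=212
after sub $t3, $t3, 1: $t3=7-1=6
cmp $t3, 6  (cmp 6,6)
bgt again: not taken
after and $t2, $t2, 6: $t2=6&6=6
halt.

212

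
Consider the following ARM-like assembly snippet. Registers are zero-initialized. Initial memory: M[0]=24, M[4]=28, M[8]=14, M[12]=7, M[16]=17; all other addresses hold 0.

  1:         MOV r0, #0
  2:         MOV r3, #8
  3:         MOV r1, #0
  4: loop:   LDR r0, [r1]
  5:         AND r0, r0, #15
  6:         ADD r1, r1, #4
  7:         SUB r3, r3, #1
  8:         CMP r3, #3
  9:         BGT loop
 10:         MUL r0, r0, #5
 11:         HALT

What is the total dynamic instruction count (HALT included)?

35

MOV r0, #0 → r0=0
MOV r3, #8 → r3=8
MOV r1, #0 → r1=0
LDR r0, [r1] → r0=M[0]=24
AND r0, r0, #15 → r0=24&15=8
ADD r1, r1, #4 → r1=0+4=4
SUB r3, r3, #1 → r3=8-1=7
CMP r3, #3  (cmp 7,3)
BGT loop: taken
LDR r0, [r1] → r0=M[4]=28
AND r0, r0, #15 → r0=28&15=12
ADD r1, r1, #4 → r1=4+4=8
SUB r3, r3, #1 → r3=7-1=6
CMP r3, #3  (cmp 6,3)
BGT loop: taken
LDR r0, [r1] → r0=M[8]=14
AND r0, r0, #15 → r0=14&15=14
ADD r1, r1, #4 → r1=8+4=12
SUB r3, r3, #1 → r3=6-1=5
CMP r3, #3  (cmp 5,3)
BGT loop: taken
LDR r0, [r1] → r0=M[12]=7
AND r0, r0, #15 → r0=7&15=7
ADD r1, r1, #4 → r1=12+4=16
SUB r3, r3, #1 → r3=5-1=4
CMP r3, #3  (cmp 4,3)
BGT loop: taken
LDR r0, [r1] → r0=M[16]=17
AND r0, r0, #15 → r0=17&15=1
ADD r1, r1, #4 → r1=16+4=20
SUB r3, r3, #1 → r3=4-1=3
CMP r3, #3  (cmp 3,3)
BGT loop: not taken
MUL r0, r0, #5 → r0=1*5=5
halt.
Total executed instructions: 35.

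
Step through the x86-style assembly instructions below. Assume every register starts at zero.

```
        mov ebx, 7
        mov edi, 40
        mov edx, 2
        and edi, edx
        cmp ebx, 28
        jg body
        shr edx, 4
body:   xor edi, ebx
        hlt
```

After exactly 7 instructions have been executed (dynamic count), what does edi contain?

0

mov ebx, 7 → ebx=7
mov edi, 40 → edi=40
mov edx, 2 → edx=2
and edi, edx → edi=40&2=0
cmp ebx, 28  (cmp 7,28)
jg body: not taken
shr edx, 4 → edx=2>>4=0
After step 7: edi = 0.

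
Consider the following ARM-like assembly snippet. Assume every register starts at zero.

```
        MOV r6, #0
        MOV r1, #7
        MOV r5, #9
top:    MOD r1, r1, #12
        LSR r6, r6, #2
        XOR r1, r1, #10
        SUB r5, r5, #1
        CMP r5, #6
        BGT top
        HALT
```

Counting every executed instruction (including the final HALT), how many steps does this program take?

22

after MOV r6, #0: r6=0
after MOV r1, #7: r1=7
after MOV r5, #9: r5=9
after MOD r1, r1, #12: r1=7%12=7
after LSR r6, r6, #2: r6=0>>2=0
after XOR r1, r1, #10: r1=7^10=13
after SUB r5, r5, #1: r5=9-1=8
CMP r5, #6  (cmp 8,6)
BGT top: taken
after MOD r1, r1, #12: r1=13%12=1
after LSR r6, r6, #2: r6=0>>2=0
after XOR r1, r1, #10: r1=1^10=11
after SUB r5, r5, #1: r5=8-1=7
CMP r5, #6  (cmp 7,6)
BGT top: taken
after MOD r1, r1, #12: r1=11%12=11
after LSR r6, r6, #2: r6=0>>2=0
after XOR r1, r1, #10: r1=11^10=1
after SUB r5, r5, #1: r5=7-1=6
CMP r5, #6  (cmp 6,6)
BGT top: not taken
halt.
Total executed instructions: 22.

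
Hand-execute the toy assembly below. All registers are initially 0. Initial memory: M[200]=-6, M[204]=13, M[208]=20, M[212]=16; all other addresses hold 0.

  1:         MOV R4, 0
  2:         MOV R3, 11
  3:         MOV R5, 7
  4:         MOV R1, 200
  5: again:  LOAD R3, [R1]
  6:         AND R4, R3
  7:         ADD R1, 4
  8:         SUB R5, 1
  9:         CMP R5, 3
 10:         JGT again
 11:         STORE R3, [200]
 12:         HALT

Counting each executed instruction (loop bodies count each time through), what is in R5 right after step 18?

5

after MOV R4, 0: R4=0
after MOV R3, 11: R3=11
after MOV R5, 7: R5=7
after MOV R1, 200: R1=200
after LOAD R3, [R1]: R3=M[200]=-6
after AND R4, R3: R4=0&(-6)=0
after ADD R1, 4: R1=200+4=204
after SUB R5, 1: R5=7-1=6
CMP R5, 3  (cmp 6,3)
JGT again: taken
after LOAD R3, [R1]: R3=M[204]=13
after AND R4, R3: R4=0&13=0
after ADD R1, 4: R1=204+4=208
after SUB R5, 1: R5=6-1=5
CMP R5, 3  (cmp 5,3)
JGT again: taken
after LOAD R3, [R1]: R3=M[208]=20
after AND R4, R3: R4=0&20=0
After step 18: R5 = 5.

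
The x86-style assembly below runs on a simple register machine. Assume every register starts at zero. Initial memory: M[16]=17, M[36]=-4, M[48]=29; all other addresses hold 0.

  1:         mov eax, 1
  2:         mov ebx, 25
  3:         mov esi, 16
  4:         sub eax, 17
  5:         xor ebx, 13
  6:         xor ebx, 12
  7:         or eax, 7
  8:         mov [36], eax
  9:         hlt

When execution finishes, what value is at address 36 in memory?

-9

mov eax, 1 → eax=1
mov ebx, 25 → ebx=25
mov esi, 16 → esi=16
sub eax, 17 → eax=1-17=-16
xor ebx, 13 → ebx=25^13=20
xor ebx, 12 → ebx=20^12=24
or eax, 7 → eax=(-16)|7=-9
mov [36], eax → M[36]=-9
halt.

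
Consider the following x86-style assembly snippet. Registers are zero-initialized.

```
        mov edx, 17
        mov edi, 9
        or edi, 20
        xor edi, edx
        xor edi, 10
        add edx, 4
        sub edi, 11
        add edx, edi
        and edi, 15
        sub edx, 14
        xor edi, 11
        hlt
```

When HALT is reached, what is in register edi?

edx=17
edi=9
edi=9|20=29
edi=29^17=12
edi=12^10=6
edx=17+4=21
edi=6-11=-5
edx=21+(-5)=16
edi=(-5)&15=11
edx=16-14=2
edi=11^11=0
halt.

0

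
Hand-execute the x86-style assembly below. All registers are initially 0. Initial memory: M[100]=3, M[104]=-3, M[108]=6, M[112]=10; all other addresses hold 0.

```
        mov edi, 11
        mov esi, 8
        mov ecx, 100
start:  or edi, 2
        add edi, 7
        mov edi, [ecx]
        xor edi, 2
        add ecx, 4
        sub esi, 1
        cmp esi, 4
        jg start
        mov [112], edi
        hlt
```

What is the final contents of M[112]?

mov edi, 11 → edi=11
mov esi, 8 → esi=8
mov ecx, 100 → ecx=100
or edi, 2 → edi=11|2=11
add edi, 7 → edi=11+7=18
mov edi, [ecx] → edi=M[100]=3
xor edi, 2 → edi=3^2=1
add ecx, 4 → ecx=100+4=104
sub esi, 1 → esi=8-1=7
cmp esi, 4  (cmp 7,4)
jg start: taken
or edi, 2 → edi=1|2=3
add edi, 7 → edi=3+7=10
mov edi, [ecx] → edi=M[104]=-3
xor edi, 2 → edi=(-3)^2=-1
add ecx, 4 → ecx=104+4=108
sub esi, 1 → esi=7-1=6
cmp esi, 4  (cmp 6,4)
jg start: taken
or edi, 2 → edi=(-1)|2=-1
add edi, 7 → edi=(-1)+7=6
mov edi, [ecx] → edi=M[108]=6
xor edi, 2 → edi=6^2=4
add ecx, 4 → ecx=108+4=112
sub esi, 1 → esi=6-1=5
cmp esi, 4  (cmp 5,4)
jg start: taken
or edi, 2 → edi=4|2=6
add edi, 7 → edi=6+7=13
mov edi, [ecx] → edi=M[112]=10
xor edi, 2 → edi=10^2=8
add ecx, 4 → ecx=112+4=116
sub esi, 1 → esi=5-1=4
cmp esi, 4  (cmp 4,4)
jg start: not taken
mov [112], edi → M[112]=8
halt.

8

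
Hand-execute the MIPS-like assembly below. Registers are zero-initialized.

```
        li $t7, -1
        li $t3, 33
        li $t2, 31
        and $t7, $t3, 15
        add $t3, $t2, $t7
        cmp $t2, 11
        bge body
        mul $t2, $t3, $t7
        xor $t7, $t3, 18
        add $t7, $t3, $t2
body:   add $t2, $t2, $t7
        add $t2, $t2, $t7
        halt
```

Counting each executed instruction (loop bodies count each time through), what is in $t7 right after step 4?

li $t7, -1 → $t7=-1
li $t3, 33 → $t3=33
li $t2, 31 → $t2=31
and $t7, $t3, 15 → $t7=33&15=1
After step 4: $t7 = 1.

1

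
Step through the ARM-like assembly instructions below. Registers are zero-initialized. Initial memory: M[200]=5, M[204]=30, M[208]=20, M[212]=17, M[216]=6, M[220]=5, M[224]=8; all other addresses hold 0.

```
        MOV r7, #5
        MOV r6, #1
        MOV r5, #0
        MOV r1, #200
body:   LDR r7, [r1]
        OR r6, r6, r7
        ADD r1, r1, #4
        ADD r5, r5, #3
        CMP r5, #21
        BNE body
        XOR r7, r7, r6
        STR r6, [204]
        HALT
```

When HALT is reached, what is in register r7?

MOV r7, #5 → r7=5
MOV r6, #1 → r6=1
MOV r5, #0 → r5=0
MOV r1, #200 → r1=200
LDR r7, [r1] → r7=M[200]=5
OR r6, r6, r7 → r6=1|5=5
ADD r1, r1, #4 → r1=200+4=204
ADD r5, r5, #3 → r5=0+3=3
CMP r5, #21  (cmp 3,21)
BNE body: taken
LDR r7, [r1] → r7=M[204]=30
OR r6, r6, r7 → r6=5|30=31
ADD r1, r1, #4 → r1=204+4=208
ADD r5, r5, #3 → r5=3+3=6
CMP r5, #21  (cmp 6,21)
BNE body: taken
LDR r7, [r1] → r7=M[208]=20
OR r6, r6, r7 → r6=31|20=31
ADD r1, r1, #4 → r1=208+4=212
ADD r5, r5, #3 → r5=6+3=9
CMP r5, #21  (cmp 9,21)
BNE body: taken
LDR r7, [r1] → r7=M[212]=17
OR r6, r6, r7 → r6=31|17=31
ADD r1, r1, #4 → r1=212+4=216
ADD r5, r5, #3 → r5=9+3=12
CMP r5, #21  (cmp 12,21)
BNE body: taken
LDR r7, [r1] → r7=M[216]=6
OR r6, r6, r7 → r6=31|6=31
ADD r1, r1, #4 → r1=216+4=220
ADD r5, r5, #3 → r5=12+3=15
CMP r5, #21  (cmp 15,21)
BNE body: taken
LDR r7, [r1] → r7=M[220]=5
OR r6, r6, r7 → r6=31|5=31
ADD r1, r1, #4 → r1=220+4=224
ADD r5, r5, #3 → r5=15+3=18
CMP r5, #21  (cmp 18,21)
BNE body: taken
LDR r7, [r1] → r7=M[224]=8
OR r6, r6, r7 → r6=31|8=31
ADD r1, r1, #4 → r1=224+4=228
ADD r5, r5, #3 → r5=18+3=21
CMP r5, #21  (cmp 21,21)
BNE body: not taken
XOR r7, r7, r6 → r7=8^31=23
STR r6, [204] → M[204]=31
halt.

23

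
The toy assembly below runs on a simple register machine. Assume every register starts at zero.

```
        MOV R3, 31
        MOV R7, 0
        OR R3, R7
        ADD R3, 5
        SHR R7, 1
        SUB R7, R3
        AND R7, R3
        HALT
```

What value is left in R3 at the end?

36

MOV R3, 31 → R3=31
MOV R7, 0 → R7=0
OR R3, R7 → R3=31|0=31
ADD R3, 5 → R3=31+5=36
SHR R7, 1 → R7=0>>1=0
SUB R7, R3 → R7=0-36=-36
AND R7, R3 → R7=(-36)&36=4
halt.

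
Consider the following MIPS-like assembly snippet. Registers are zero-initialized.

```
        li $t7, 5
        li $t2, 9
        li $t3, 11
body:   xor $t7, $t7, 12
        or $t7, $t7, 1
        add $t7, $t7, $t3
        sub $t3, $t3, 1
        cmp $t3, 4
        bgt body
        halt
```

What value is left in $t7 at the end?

after li $t7, 5: $t7=5
after li $t2, 9: $t2=9
after li $t3, 11: $t3=11
after xor $t7, $t7, 12: $t7=5^12=9
after or $t7, $t7, 1: $t7=9|1=9
after add $t7, $t7, $t3: $t7=9+11=20
after sub $t3, $t3, 1: $t3=11-1=10
cmp $t3, 4  (cmp 10,4)
bgt body: taken
after xor $t7, $t7, 12: $t7=20^12=24
after or $t7, $t7, 1: $t7=24|1=25
after add $t7, $t7, $t3: $t7=25+10=35
after sub $t3, $t3, 1: $t3=10-1=9
cmp $t3, 4  (cmp 9,4)
bgt body: taken
after xor $t7, $t7, 12: $t7=35^12=47
after or $t7, $t7, 1: $t7=47|1=47
after add $t7, $t7, $t3: $t7=47+9=56
after sub $t3, $t3, 1: $t3=9-1=8
cmp $t3, 4  (cmp 8,4)
bgt body: taken
after xor $t7, $t7, 12: $t7=56^12=52
after or $t7, $t7, 1: $t7=52|1=53
after add $t7, $t7, $t3: $t7=53+8=61
after sub $t3, $t3, 1: $t3=8-1=7
cmp $t3, 4  (cmp 7,4)
bgt body: taken
after xor $t7, $t7, 12: $t7=61^12=49
after or $t7, $t7, 1: $t7=49|1=49
after add $t7, $t7, $t3: $t7=49+7=56
after sub $t3, $t3, 1: $t3=7-1=6
cmp $t3, 4  (cmp 6,4)
bgt body: taken
after xor $t7, $t7, 12: $t7=56^12=52
after or $t7, $t7, 1: $t7=52|1=53
after add $t7, $t7, $t3: $t7=53+6=59
after sub $t3, $t3, 1: $t3=6-1=5
cmp $t3, 4  (cmp 5,4)
bgt body: taken
after xor $t7, $t7, 12: $t7=59^12=55
after or $t7, $t7, 1: $t7=55|1=55
after add $t7, $t7, $t3: $t7=55+5=60
after sub $t3, $t3, 1: $t3=5-1=4
cmp $t3, 4  (cmp 4,4)
bgt body: not taken
halt.

60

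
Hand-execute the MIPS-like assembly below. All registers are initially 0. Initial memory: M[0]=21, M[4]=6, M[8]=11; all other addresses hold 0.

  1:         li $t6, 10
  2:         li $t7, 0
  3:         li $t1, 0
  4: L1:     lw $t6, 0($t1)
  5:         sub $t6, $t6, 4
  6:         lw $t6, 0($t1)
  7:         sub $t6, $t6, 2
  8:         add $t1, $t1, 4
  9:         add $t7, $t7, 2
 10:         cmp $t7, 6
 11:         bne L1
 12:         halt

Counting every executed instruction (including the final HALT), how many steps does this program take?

28

$t6=10
$t7=0
$t1=0
$t6=M[0]=21
$t6=21-4=17
$t6=M[0]=21
$t6=21-2=19
$t1=0+4=4
$t7=0+2=2
cmp $t7, 6  (cmp 2,6)
bne L1: taken
$t6=M[4]=6
$t6=6-4=2
$t6=M[4]=6
$t6=6-2=4
$t1=4+4=8
$t7=2+2=4
cmp $t7, 6  (cmp 4,6)
bne L1: taken
$t6=M[8]=11
$t6=11-4=7
$t6=M[8]=11
$t6=11-2=9
$t1=8+4=12
$t7=4+2=6
cmp $t7, 6  (cmp 6,6)
bne L1: not taken
halt.
Total executed instructions: 28.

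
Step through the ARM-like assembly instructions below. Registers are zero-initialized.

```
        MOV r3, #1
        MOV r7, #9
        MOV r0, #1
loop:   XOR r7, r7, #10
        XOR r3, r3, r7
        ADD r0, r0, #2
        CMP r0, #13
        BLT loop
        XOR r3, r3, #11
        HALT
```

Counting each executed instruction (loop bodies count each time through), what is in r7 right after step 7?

r3=1
r7=9
r0=1
r7=9^10=3
r3=1^3=2
r0=1+2=3
CMP r0, #13  (cmp 3,13)
After step 7: r7 = 3.

3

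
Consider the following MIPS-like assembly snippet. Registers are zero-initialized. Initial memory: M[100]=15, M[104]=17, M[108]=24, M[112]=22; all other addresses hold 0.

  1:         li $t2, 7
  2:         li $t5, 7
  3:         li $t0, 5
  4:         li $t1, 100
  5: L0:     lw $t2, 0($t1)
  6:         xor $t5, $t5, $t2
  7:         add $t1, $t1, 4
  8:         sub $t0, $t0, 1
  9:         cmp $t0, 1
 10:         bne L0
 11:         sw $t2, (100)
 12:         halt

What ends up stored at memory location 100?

$t2=7
$t5=7
$t0=5
$t1=100
$t2=M[100]=15
$t5=7^15=8
$t1=100+4=104
$t0=5-1=4
cmp $t0, 1  (cmp 4,1)
bne L0: taken
$t2=M[104]=17
$t5=8^17=25
$t1=104+4=108
$t0=4-1=3
cmp $t0, 1  (cmp 3,1)
bne L0: taken
$t2=M[108]=24
$t5=25^24=1
$t1=108+4=112
$t0=3-1=2
cmp $t0, 1  (cmp 2,1)
bne L0: taken
$t2=M[112]=22
$t5=1^22=23
$t1=112+4=116
$t0=2-1=1
cmp $t0, 1  (cmp 1,1)
bne L0: not taken
sw $t2, (100) → M[100]=22
halt.

22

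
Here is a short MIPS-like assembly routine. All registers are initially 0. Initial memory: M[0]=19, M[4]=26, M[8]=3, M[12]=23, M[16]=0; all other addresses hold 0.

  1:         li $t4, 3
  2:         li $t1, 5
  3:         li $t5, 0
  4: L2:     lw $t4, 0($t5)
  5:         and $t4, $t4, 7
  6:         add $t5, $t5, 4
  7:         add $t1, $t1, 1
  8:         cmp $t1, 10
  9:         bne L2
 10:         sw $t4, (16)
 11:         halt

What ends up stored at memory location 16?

$t4=3
$t1=5
$t5=0
$t4=M[0]=19
$t4=19&7=3
$t5=0+4=4
$t1=5+1=6
cmp $t1, 10  (cmp 6,10)
bne L2: taken
$t4=M[4]=26
$t4=26&7=2
$t5=4+4=8
$t1=6+1=7
cmp $t1, 10  (cmp 7,10)
bne L2: taken
$t4=M[8]=3
$t4=3&7=3
$t5=8+4=12
$t1=7+1=8
cmp $t1, 10  (cmp 8,10)
bne L2: taken
$t4=M[12]=23
$t4=23&7=7
$t5=12+4=16
$t1=8+1=9
cmp $t1, 10  (cmp 9,10)
bne L2: taken
$t4=M[16]=0
$t4=0&7=0
$t5=16+4=20
$t1=9+1=10
cmp $t1, 10  (cmp 10,10)
bne L2: not taken
sw $t4, (16) → M[16]=0
halt.

0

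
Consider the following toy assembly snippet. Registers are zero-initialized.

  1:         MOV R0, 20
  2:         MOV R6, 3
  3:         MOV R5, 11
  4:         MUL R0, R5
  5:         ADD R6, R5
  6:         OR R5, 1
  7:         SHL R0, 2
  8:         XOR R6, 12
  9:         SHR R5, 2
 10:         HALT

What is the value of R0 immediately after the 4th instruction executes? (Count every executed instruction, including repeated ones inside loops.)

R0=20
R6=3
R5=11
R0=20*11=220
After step 4: R0 = 220.

220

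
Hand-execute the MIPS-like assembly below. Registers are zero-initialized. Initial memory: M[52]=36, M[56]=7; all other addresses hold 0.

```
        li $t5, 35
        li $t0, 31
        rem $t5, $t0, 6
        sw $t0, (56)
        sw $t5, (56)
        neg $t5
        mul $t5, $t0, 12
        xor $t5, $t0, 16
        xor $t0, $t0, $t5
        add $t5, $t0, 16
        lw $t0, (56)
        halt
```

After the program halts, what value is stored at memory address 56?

1

$t5=35
$t0=31
$t5=31%6=1
sw $t0, (56) → M[56]=31
sw $t5, (56) → M[56]=1
$t5=-(1)=-1
$t5=31*12=372
$t5=31^16=15
$t0=31^15=16
$t5=16+16=32
$t0=M[56]=1
halt.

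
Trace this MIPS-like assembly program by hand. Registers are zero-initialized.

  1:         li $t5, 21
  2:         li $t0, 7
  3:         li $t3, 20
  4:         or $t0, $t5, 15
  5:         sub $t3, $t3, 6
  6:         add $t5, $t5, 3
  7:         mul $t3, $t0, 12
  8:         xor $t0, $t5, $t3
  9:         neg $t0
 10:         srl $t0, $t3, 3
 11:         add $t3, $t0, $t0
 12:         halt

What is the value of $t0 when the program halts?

$t5=21
$t0=7
$t3=20
$t0=21|15=31
$t3=20-6=14
$t5=21+3=24
$t3=31*12=372
$t0=24^372=364
$t0=-(364)=-364
$t0=372>>3=46
$t3=46+46=92
halt.

46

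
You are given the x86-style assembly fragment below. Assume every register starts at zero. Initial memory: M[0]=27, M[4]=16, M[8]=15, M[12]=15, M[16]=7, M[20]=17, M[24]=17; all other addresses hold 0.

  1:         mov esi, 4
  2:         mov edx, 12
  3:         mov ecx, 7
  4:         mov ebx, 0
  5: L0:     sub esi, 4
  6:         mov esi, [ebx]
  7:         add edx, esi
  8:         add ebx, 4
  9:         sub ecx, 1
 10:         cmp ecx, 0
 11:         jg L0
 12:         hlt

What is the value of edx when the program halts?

mov esi, 4 → esi=4
mov edx, 12 → edx=12
mov ecx, 7 → ecx=7
mov ebx, 0 → ebx=0
sub esi, 4 → esi=4-4=0
mov esi, [ebx] → esi=M[0]=27
add edx, esi → edx=12+27=39
add ebx, 4 → ebx=0+4=4
sub ecx, 1 → ecx=7-1=6
cmp ecx, 0  (cmp 6,0)
jg L0: taken
sub esi, 4 → esi=27-4=23
mov esi, [ebx] → esi=M[4]=16
add edx, esi → edx=39+16=55
add ebx, 4 → ebx=4+4=8
sub ecx, 1 → ecx=6-1=5
cmp ecx, 0  (cmp 5,0)
jg L0: taken
sub esi, 4 → esi=16-4=12
mov esi, [ebx] → esi=M[8]=15
add edx, esi → edx=55+15=70
add ebx, 4 → ebx=8+4=12
sub ecx, 1 → ecx=5-1=4
cmp ecx, 0  (cmp 4,0)
jg L0: taken
sub esi, 4 → esi=15-4=11
mov esi, [ebx] → esi=M[12]=15
add edx, esi → edx=70+15=85
add ebx, 4 → ebx=12+4=16
sub ecx, 1 → ecx=4-1=3
cmp ecx, 0  (cmp 3,0)
jg L0: taken
sub esi, 4 → esi=15-4=11
mov esi, [ebx] → esi=M[16]=7
add edx, esi → edx=85+7=92
add ebx, 4 → ebx=16+4=20
sub ecx, 1 → ecx=3-1=2
cmp ecx, 0  (cmp 2,0)
jg L0: taken
sub esi, 4 → esi=7-4=3
mov esi, [ebx] → esi=M[20]=17
add edx, esi → edx=92+17=109
add ebx, 4 → ebx=20+4=24
sub ecx, 1 → ecx=2-1=1
cmp ecx, 0  (cmp 1,0)
jg L0: taken
sub esi, 4 → esi=17-4=13
mov esi, [ebx] → esi=M[24]=17
add edx, esi → edx=109+17=126
add ebx, 4 → ebx=24+4=28
sub ecx, 1 → ecx=1-1=0
cmp ecx, 0  (cmp 0,0)
jg L0: not taken
halt.

126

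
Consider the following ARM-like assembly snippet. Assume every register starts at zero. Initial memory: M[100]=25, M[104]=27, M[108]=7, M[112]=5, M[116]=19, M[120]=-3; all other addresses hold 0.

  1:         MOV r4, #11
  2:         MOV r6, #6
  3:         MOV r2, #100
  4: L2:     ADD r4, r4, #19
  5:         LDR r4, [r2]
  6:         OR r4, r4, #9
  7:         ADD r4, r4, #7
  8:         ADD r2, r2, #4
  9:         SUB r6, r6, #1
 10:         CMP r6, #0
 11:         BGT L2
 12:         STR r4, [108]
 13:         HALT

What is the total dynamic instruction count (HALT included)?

MOV r4, #11 → r4=11
MOV r6, #6 → r6=6
MOV r2, #100 → r2=100
ADD r4, r4, #19 → r4=11+19=30
LDR r4, [r2] → r4=M[100]=25
OR r4, r4, #9 → r4=25|9=25
ADD r4, r4, #7 → r4=25+7=32
ADD r2, r2, #4 → r2=100+4=104
SUB r6, r6, #1 → r6=6-1=5
CMP r6, #0  (cmp 5,0)
BGT L2: taken
ADD r4, r4, #19 → r4=32+19=51
LDR r4, [r2] → r4=M[104]=27
OR r4, r4, #9 → r4=27|9=27
ADD r4, r4, #7 → r4=27+7=34
ADD r2, r2, #4 → r2=104+4=108
SUB r6, r6, #1 → r6=5-1=4
CMP r6, #0  (cmp 4,0)
BGT L2: taken
ADD r4, r4, #19 → r4=34+19=53
LDR r4, [r2] → r4=M[108]=7
OR r4, r4, #9 → r4=7|9=15
ADD r4, r4, #7 → r4=15+7=22
ADD r2, r2, #4 → r2=108+4=112
SUB r6, r6, #1 → r6=4-1=3
CMP r6, #0  (cmp 3,0)
BGT L2: taken
ADD r4, r4, #19 → r4=22+19=41
LDR r4, [r2] → r4=M[112]=5
OR r4, r4, #9 → r4=5|9=13
ADD r4, r4, #7 → r4=13+7=20
ADD r2, r2, #4 → r2=112+4=116
SUB r6, r6, #1 → r6=3-1=2
CMP r6, #0  (cmp 2,0)
BGT L2: taken
ADD r4, r4, #19 → r4=20+19=39
LDR r4, [r2] → r4=M[116]=19
OR r4, r4, #9 → r4=19|9=27
ADD r4, r4, #7 → r4=27+7=34
ADD r2, r2, #4 → r2=116+4=120
SUB r6, r6, #1 → r6=2-1=1
CMP r6, #0  (cmp 1,0)
BGT L2: taken
ADD r4, r4, #19 → r4=34+19=53
LDR r4, [r2] → r4=M[120]=-3
OR r4, r4, #9 → r4=(-3)|9=-3
ADD r4, r4, #7 → r4=(-3)+7=4
ADD r2, r2, #4 → r2=120+4=124
SUB r6, r6, #1 → r6=1-1=0
CMP r6, #0  (cmp 0,0)
BGT L2: not taken
STR r4, [108] → M[108]=4
halt.
Total executed instructions: 53.

53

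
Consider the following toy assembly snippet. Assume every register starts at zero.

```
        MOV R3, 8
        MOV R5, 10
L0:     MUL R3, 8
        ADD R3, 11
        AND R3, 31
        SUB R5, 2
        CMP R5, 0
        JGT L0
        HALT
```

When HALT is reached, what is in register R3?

3

R3=8
R5=10
R3=8*8=64
R3=64+11=75
R3=75&31=11
R5=10-2=8
CMP R5, 0  (cmp 8,0)
JGT L0: taken
R3=11*8=88
R3=88+11=99
R3=99&31=3
R5=8-2=6
CMP R5, 0  (cmp 6,0)
JGT L0: taken
R3=3*8=24
R3=24+11=35
R3=35&31=3
R5=6-2=4
CMP R5, 0  (cmp 4,0)
JGT L0: taken
R3=3*8=24
R3=24+11=35
R3=35&31=3
R5=4-2=2
CMP R5, 0  (cmp 2,0)
JGT L0: taken
R3=3*8=24
R3=24+11=35
R3=35&31=3
R5=2-2=0
CMP R5, 0  (cmp 0,0)
JGT L0: not taken
halt.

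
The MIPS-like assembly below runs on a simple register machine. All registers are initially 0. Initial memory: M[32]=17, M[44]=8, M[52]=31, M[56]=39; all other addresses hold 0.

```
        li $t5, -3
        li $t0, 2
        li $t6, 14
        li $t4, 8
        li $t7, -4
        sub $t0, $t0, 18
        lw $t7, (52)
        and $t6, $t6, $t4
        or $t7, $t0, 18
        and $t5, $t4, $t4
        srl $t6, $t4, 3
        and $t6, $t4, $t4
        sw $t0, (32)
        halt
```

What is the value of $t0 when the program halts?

-16

li $t5, -3 → $t5=-3
li $t0, 2 → $t0=2
li $t6, 14 → $t6=14
li $t4, 8 → $t4=8
li $t7, -4 → $t7=-4
sub $t0, $t0, 18 → $t0=2-18=-16
lw $t7, (52) → $t7=M[52]=31
and $t6, $t6, $t4 → $t6=14&8=8
or $t7, $t0, 18 → $t7=(-16)|18=-14
and $t5, $t4, $t4 → $t5=8&8=8
srl $t6, $t4, 3 → $t6=8>>3=1
and $t6, $t4, $t4 → $t6=8&8=8
sw $t0, (32) → M[32]=-16
halt.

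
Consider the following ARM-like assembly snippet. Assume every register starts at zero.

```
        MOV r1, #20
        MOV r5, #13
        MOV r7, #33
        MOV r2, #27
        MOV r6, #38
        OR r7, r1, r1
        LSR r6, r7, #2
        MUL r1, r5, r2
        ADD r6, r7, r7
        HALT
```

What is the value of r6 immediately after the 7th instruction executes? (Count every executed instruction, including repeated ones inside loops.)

r1=20
r5=13
r7=33
r2=27
r6=38
r7=20|20=20
r6=20>>2=5
After step 7: r6 = 5.

5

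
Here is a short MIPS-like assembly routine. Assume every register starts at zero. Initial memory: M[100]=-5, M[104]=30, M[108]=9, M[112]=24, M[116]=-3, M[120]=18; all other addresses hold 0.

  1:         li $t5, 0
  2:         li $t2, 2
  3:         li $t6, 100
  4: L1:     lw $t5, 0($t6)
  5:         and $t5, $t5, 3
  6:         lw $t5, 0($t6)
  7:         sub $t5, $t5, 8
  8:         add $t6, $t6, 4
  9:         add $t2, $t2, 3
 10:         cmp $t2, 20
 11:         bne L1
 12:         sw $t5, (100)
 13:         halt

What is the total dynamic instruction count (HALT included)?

$t5=0
$t2=2
$t6=100
$t5=M[100]=-5
$t5=(-5)&3=3
$t5=M[100]=-5
$t5=(-5)-8=-13
$t6=100+4=104
$t2=2+3=5
cmp $t2, 20  (cmp 5,20)
bne L1: taken
$t5=M[104]=30
$t5=30&3=2
$t5=M[104]=30
$t5=30-8=22
$t6=104+4=108
$t2=5+3=8
cmp $t2, 20  (cmp 8,20)
bne L1: taken
$t5=M[108]=9
$t5=9&3=1
$t5=M[108]=9
$t5=9-8=1
$t6=108+4=112
$t2=8+3=11
cmp $t2, 20  (cmp 11,20)
bne L1: taken
$t5=M[112]=24
$t5=24&3=0
$t5=M[112]=24
$t5=24-8=16
$t6=112+4=116
$t2=11+3=14
cmp $t2, 20  (cmp 14,20)
bne L1: taken
$t5=M[116]=-3
$t5=(-3)&3=1
$t5=M[116]=-3
$t5=(-3)-8=-11
$t6=116+4=120
$t2=14+3=17
cmp $t2, 20  (cmp 17,20)
bne L1: taken
$t5=M[120]=18
$t5=18&3=2
$t5=M[120]=18
$t5=18-8=10
$t6=120+4=124
$t2=17+3=20
cmp $t2, 20  (cmp 20,20)
bne L1: not taken
sw $t5, (100) → M[100]=10
halt.
Total executed instructions: 53.

53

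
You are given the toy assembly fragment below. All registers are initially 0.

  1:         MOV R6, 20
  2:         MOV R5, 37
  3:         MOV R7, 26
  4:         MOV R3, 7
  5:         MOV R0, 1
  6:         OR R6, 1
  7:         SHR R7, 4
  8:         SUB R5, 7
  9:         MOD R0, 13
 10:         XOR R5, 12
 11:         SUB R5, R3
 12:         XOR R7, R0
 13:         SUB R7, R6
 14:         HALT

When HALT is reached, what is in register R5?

after MOV R6, 20: R6=20
after MOV R5, 37: R5=37
after MOV R7, 26: R7=26
after MOV R3, 7: R3=7
after MOV R0, 1: R0=1
after OR R6, 1: R6=20|1=21
after SHR R7, 4: R7=26>>4=1
after SUB R5, 7: R5=37-7=30
after MOD R0, 13: R0=1%13=1
after XOR R5, 12: R5=30^12=18
after SUB R5, R3: R5=18-7=11
after XOR R7, R0: R7=1^1=0
after SUB R7, R6: R7=0-21=-21
halt.

11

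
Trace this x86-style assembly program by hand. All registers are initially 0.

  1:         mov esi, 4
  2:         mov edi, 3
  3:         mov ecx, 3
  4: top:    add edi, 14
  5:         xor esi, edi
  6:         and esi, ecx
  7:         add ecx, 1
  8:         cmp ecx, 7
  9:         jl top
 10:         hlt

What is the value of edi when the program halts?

59

after mov esi, 4: esi=4
after mov edi, 3: edi=3
after mov ecx, 3: ecx=3
after add edi, 14: edi=3+14=17
after xor esi, edi: esi=4^17=21
after and esi, ecx: esi=21&3=1
after add ecx, 1: ecx=3+1=4
cmp ecx, 7  (cmp 4,7)
jl top: taken
after add edi, 14: edi=17+14=31
after xor esi, edi: esi=1^31=30
after and esi, ecx: esi=30&4=4
after add ecx, 1: ecx=4+1=5
cmp ecx, 7  (cmp 5,7)
jl top: taken
after add edi, 14: edi=31+14=45
after xor esi, edi: esi=4^45=41
after and esi, ecx: esi=41&5=1
after add ecx, 1: ecx=5+1=6
cmp ecx, 7  (cmp 6,7)
jl top: taken
after add edi, 14: edi=45+14=59
after xor esi, edi: esi=1^59=58
after and esi, ecx: esi=58&6=2
after add ecx, 1: ecx=6+1=7
cmp ecx, 7  (cmp 7,7)
jl top: not taken
halt.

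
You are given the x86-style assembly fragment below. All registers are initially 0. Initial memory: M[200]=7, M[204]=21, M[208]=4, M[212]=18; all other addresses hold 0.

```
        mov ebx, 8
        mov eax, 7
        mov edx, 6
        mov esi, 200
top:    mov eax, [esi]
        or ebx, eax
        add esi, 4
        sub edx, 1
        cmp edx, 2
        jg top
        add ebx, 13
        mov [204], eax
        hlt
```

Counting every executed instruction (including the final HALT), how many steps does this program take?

ebx=8
eax=7
edx=6
esi=200
eax=M[200]=7
ebx=8|7=15
esi=200+4=204
edx=6-1=5
cmp edx, 2  (cmp 5,2)
jg top: taken
eax=M[204]=21
ebx=15|21=31
esi=204+4=208
edx=5-1=4
cmp edx, 2  (cmp 4,2)
jg top: taken
eax=M[208]=4
ebx=31|4=31
esi=208+4=212
edx=4-1=3
cmp edx, 2  (cmp 3,2)
jg top: taken
eax=M[212]=18
ebx=31|18=31
esi=212+4=216
edx=3-1=2
cmp edx, 2  (cmp 2,2)
jg top: not taken
ebx=31+13=44
mov [204], eax → M[204]=18
halt.
Total executed instructions: 31.

31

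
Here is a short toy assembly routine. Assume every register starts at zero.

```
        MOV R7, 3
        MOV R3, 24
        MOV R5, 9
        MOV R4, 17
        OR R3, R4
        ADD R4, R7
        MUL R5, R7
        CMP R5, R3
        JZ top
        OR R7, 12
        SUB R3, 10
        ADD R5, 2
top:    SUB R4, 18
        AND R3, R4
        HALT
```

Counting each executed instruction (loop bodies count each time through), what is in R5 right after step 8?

27

MOV R7, 3 → R7=3
MOV R3, 24 → R3=24
MOV R5, 9 → R5=9
MOV R4, 17 → R4=17
OR R3, R4 → R3=24|17=25
ADD R4, R7 → R4=17+3=20
MUL R5, R7 → R5=9*3=27
CMP R5, R3  (cmp 27,25)
After step 8: R5 = 27.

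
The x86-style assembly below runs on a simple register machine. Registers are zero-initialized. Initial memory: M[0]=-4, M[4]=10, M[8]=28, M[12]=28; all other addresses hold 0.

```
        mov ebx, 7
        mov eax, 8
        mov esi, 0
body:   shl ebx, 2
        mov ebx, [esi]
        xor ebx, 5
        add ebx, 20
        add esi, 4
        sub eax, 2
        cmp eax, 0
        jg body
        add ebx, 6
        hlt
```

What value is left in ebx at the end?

51

after mov ebx, 7: ebx=7
after mov eax, 8: eax=8
after mov esi, 0: esi=0
after shl ebx, 2: ebx=7<<2=28
after mov ebx, [esi]: ebx=M[0]=-4
after xor ebx, 5: ebx=(-4)^5=-7
after add ebx, 20: ebx=(-7)+20=13
after add esi, 4: esi=0+4=4
after sub eax, 2: eax=8-2=6
cmp eax, 0  (cmp 6,0)
jg body: taken
after shl ebx, 2: ebx=13<<2=52
after mov ebx, [esi]: ebx=M[4]=10
after xor ebx, 5: ebx=10^5=15
after add ebx, 20: ebx=15+20=35
after add esi, 4: esi=4+4=8
after sub eax, 2: eax=6-2=4
cmp eax, 0  (cmp 4,0)
jg body: taken
after shl ebx, 2: ebx=35<<2=140
after mov ebx, [esi]: ebx=M[8]=28
after xor ebx, 5: ebx=28^5=25
after add ebx, 20: ebx=25+20=45
after add esi, 4: esi=8+4=12
after sub eax, 2: eax=4-2=2
cmp eax, 0  (cmp 2,0)
jg body: taken
after shl ebx, 2: ebx=45<<2=180
after mov ebx, [esi]: ebx=M[12]=28
after xor ebx, 5: ebx=28^5=25
after add ebx, 20: ebx=25+20=45
after add esi, 4: esi=12+4=16
after sub eax, 2: eax=2-2=0
cmp eax, 0  (cmp 0,0)
jg body: not taken
after add ebx, 6: ebx=45+6=51
halt.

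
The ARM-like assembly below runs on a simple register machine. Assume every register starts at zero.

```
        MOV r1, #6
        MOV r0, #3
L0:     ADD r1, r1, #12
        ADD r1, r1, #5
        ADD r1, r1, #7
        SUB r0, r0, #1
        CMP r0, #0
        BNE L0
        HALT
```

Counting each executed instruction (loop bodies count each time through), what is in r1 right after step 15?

66

after MOV r1, #6: r1=6
after MOV r0, #3: r0=3
after ADD r1, r1, #12: r1=6+12=18
after ADD r1, r1, #5: r1=18+5=23
after ADD r1, r1, #7: r1=23+7=30
after SUB r0, r0, #1: r0=3-1=2
CMP r0, #0  (cmp 2,0)
BNE L0: taken
after ADD r1, r1, #12: r1=30+12=42
after ADD r1, r1, #5: r1=42+5=47
after ADD r1, r1, #7: r1=47+7=54
after SUB r0, r0, #1: r0=2-1=1
CMP r0, #0  (cmp 1,0)
BNE L0: taken
after ADD r1, r1, #12: r1=54+12=66
After step 15: r1 = 66.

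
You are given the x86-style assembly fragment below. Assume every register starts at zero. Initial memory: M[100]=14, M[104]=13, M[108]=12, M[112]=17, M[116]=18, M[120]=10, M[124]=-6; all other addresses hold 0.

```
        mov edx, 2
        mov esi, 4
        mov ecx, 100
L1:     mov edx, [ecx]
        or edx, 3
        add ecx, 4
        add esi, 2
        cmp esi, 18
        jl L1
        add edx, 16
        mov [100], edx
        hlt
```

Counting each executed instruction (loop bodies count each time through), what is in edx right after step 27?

19

after mov edx, 2: edx=2
after mov esi, 4: esi=4
after mov ecx, 100: ecx=100
after mov edx, [ecx]: edx=M[100]=14
after or edx, 3: edx=14|3=15
after add ecx, 4: ecx=100+4=104
after add esi, 2: esi=4+2=6
cmp esi, 18  (cmp 6,18)
jl L1: taken
after mov edx, [ecx]: edx=M[104]=13
after or edx, 3: edx=13|3=15
after add ecx, 4: ecx=104+4=108
after add esi, 2: esi=6+2=8
cmp esi, 18  (cmp 8,18)
jl L1: taken
after mov edx, [ecx]: edx=M[108]=12
after or edx, 3: edx=12|3=15
after add ecx, 4: ecx=108+4=112
after add esi, 2: esi=8+2=10
cmp esi, 18  (cmp 10,18)
jl L1: taken
after mov edx, [ecx]: edx=M[112]=17
after or edx, 3: edx=17|3=19
after add ecx, 4: ecx=112+4=116
after add esi, 2: esi=10+2=12
cmp esi, 18  (cmp 12,18)
jl L1: taken
After step 27: edx = 19.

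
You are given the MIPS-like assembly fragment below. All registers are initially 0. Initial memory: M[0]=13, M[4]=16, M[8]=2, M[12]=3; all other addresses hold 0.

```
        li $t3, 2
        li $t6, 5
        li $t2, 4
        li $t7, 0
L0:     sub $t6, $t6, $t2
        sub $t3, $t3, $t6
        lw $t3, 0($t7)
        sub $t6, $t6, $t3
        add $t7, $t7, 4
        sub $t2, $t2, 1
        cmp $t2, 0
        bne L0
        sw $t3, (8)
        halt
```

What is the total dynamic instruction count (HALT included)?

after li $t3, 2: $t3=2
after li $t6, 5: $t6=5
after li $t2, 4: $t2=4
after li $t7, 0: $t7=0
after sub $t6, $t6, $t2: $t6=5-4=1
after sub $t3, $t3, $t6: $t3=2-1=1
after lw $t3, 0($t7): $t3=M[0]=13
after sub $t6, $t6, $t3: $t6=1-13=-12
after add $t7, $t7, 4: $t7=0+4=4
after sub $t2, $t2, 1: $t2=4-1=3
cmp $t2, 0  (cmp 3,0)
bne L0: taken
after sub $t6, $t6, $t2: $t6=(-12)-3=-15
after sub $t3, $t3, $t6: $t3=13-(-15)=28
after lw $t3, 0($t7): $t3=M[4]=16
after sub $t6, $t6, $t3: $t6=(-15)-16=-31
after add $t7, $t7, 4: $t7=4+4=8
after sub $t2, $t2, 1: $t2=3-1=2
cmp $t2, 0  (cmp 2,0)
bne L0: taken
after sub $t6, $t6, $t2: $t6=(-31)-2=-33
after sub $t3, $t3, $t6: $t3=16-(-33)=49
after lw $t3, 0($t7): $t3=M[8]=2
after sub $t6, $t6, $t3: $t6=(-33)-2=-35
after add $t7, $t7, 4: $t7=8+4=12
after sub $t2, $t2, 1: $t2=2-1=1
cmp $t2, 0  (cmp 1,0)
bne L0: taken
after sub $t6, $t6, $t2: $t6=(-35)-1=-36
after sub $t3, $t3, $t6: $t3=2-(-36)=38
after lw $t3, 0($t7): $t3=M[12]=3
after sub $t6, $t6, $t3: $t6=(-36)-3=-39
after add $t7, $t7, 4: $t7=12+4=16
after sub $t2, $t2, 1: $t2=1-1=0
cmp $t2, 0  (cmp 0,0)
bne L0: not taken
sw $t3, (8) → M[8]=3
halt.
Total executed instructions: 38.

38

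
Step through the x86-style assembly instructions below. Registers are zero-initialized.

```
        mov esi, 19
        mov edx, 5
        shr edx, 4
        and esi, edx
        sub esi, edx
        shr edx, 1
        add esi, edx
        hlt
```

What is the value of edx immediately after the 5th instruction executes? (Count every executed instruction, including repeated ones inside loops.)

after mov esi, 19: esi=19
after mov edx, 5: edx=5
after shr edx, 4: edx=5>>4=0
after and esi, edx: esi=19&0=0
after sub esi, edx: esi=0-0=0
After step 5: edx = 0.

0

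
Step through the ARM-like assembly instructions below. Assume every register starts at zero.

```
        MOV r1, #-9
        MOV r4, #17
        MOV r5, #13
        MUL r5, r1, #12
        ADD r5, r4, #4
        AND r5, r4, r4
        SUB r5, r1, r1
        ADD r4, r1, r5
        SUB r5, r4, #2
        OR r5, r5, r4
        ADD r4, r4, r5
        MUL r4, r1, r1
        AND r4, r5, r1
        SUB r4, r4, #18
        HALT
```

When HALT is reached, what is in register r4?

-27

r1=-9
r4=17
r5=13
r5=(-9)*12=-108
r5=17+4=21
r5=17&17=17
r5=(-9)-(-9)=0
r4=(-9)+0=-9
r5=(-9)-2=-11
r5=(-11)|(-9)=-9
r4=(-9)+(-9)=-18
r4=(-9)*(-9)=81
r4=(-9)&(-9)=-9
r4=(-9)-18=-27
halt.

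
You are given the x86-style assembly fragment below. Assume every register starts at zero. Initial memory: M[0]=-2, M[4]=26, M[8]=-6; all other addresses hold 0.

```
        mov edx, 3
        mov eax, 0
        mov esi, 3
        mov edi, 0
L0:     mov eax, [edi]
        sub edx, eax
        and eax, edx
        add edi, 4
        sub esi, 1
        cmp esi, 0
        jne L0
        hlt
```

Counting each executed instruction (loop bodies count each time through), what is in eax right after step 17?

10

after mov edx, 3: edx=3
after mov eax, 0: eax=0
after mov esi, 3: esi=3
after mov edi, 0: edi=0
after mov eax, [edi]: eax=M[0]=-2
after sub edx, eax: edx=3-(-2)=5
after and eax, edx: eax=(-2)&5=4
after add edi, 4: edi=0+4=4
after sub esi, 1: esi=3-1=2
cmp esi, 0  (cmp 2,0)
jne L0: taken
after mov eax, [edi]: eax=M[4]=26
after sub edx, eax: edx=5-26=-21
after and eax, edx: eax=26&(-21)=10
after add edi, 4: edi=4+4=8
after sub esi, 1: esi=2-1=1
cmp esi, 0  (cmp 1,0)
After step 17: eax = 10.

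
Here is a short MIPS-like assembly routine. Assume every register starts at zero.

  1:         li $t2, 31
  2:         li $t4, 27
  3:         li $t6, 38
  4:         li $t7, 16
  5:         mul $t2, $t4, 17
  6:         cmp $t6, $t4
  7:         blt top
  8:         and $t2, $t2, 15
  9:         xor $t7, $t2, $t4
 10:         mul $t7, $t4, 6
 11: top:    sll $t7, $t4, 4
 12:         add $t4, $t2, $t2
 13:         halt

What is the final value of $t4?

22

$t2=31
$t4=27
$t6=38
$t7=16
$t2=27*17=459
cmp $t6, $t4  (cmp 38,27)
blt top: not taken
$t2=459&15=11
$t7=11^27=16
$t7=27*6=162
$t7=27<<4=432
$t4=11+11=22
halt.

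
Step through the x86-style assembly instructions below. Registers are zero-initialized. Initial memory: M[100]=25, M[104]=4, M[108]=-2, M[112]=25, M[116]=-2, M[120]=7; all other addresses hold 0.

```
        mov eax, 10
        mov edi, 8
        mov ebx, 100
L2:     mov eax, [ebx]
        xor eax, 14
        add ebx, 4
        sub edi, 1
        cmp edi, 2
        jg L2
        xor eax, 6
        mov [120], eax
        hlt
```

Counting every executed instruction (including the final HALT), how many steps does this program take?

42

after mov eax, 10: eax=10
after mov edi, 8: edi=8
after mov ebx, 100: ebx=100
after mov eax, [ebx]: eax=M[100]=25
after xor eax, 14: eax=25^14=23
after add ebx, 4: ebx=100+4=104
after sub edi, 1: edi=8-1=7
cmp edi, 2  (cmp 7,2)
jg L2: taken
after mov eax, [ebx]: eax=M[104]=4
after xor eax, 14: eax=4^14=10
after add ebx, 4: ebx=104+4=108
after sub edi, 1: edi=7-1=6
cmp edi, 2  (cmp 6,2)
jg L2: taken
after mov eax, [ebx]: eax=M[108]=-2
after xor eax, 14: eax=(-2)^14=-16
after add ebx, 4: ebx=108+4=112
after sub edi, 1: edi=6-1=5
cmp edi, 2  (cmp 5,2)
jg L2: taken
after mov eax, [ebx]: eax=M[112]=25
after xor eax, 14: eax=25^14=23
after add ebx, 4: ebx=112+4=116
after sub edi, 1: edi=5-1=4
cmp edi, 2  (cmp 4,2)
jg L2: taken
after mov eax, [ebx]: eax=M[116]=-2
after xor eax, 14: eax=(-2)^14=-16
after add ebx, 4: ebx=116+4=120
after sub edi, 1: edi=4-1=3
cmp edi, 2  (cmp 3,2)
jg L2: taken
after mov eax, [ebx]: eax=M[120]=7
after xor eax, 14: eax=7^14=9
after add ebx, 4: ebx=120+4=124
after sub edi, 1: edi=3-1=2
cmp edi, 2  (cmp 2,2)
jg L2: not taken
after xor eax, 6: eax=9^6=15
mov [120], eax → M[120]=15
halt.
Total executed instructions: 42.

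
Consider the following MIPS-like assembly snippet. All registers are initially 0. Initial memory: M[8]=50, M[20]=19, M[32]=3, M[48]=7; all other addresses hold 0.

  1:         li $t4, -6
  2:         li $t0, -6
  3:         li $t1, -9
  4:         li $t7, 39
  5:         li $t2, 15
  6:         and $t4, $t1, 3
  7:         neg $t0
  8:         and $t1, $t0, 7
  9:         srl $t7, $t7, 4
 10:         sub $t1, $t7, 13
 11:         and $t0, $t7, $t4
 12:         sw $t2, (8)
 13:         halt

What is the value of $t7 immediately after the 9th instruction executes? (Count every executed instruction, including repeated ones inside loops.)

$t4=-6
$t0=-6
$t1=-9
$t7=39
$t2=15
$t4=(-9)&3=3
$t0=-(-6)=6
$t1=6&7=6
$t7=39>>4=2
After step 9: $t7 = 2.

2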